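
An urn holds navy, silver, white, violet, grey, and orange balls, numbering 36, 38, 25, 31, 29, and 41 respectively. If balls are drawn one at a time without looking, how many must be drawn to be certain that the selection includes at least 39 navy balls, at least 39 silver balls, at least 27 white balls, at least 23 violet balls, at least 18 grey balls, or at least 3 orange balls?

141

The worst case stops just short of every target: all 36 navy, 38 silver, all 25 white, 22 violet, 17 grey, 2 orange — 36 + 38 + 25 + 22 + 17 + 2 = 140 balls.
One more ball must push some color to its target, so 140 + 1 = 141.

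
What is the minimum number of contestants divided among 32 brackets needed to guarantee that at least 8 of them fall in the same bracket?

225

There are 32 brackets acting as pigeonholes.
With 32 × 7 = 224 contestants we could place exactly 7 in each, with no class reaching 8.
One more forces some class to hold 8, so 224 + 1 = 225.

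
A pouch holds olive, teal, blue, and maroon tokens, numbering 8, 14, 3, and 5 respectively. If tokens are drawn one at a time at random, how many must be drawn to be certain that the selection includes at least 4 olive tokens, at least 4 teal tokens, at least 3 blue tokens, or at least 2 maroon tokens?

10

The worst case stops just short of every target: 3 olive, 3 teal, 2 blue, 1 maroon — 3 + 3 + 2 + 1 = 9 tokens.
One more token must push some color to its target, so 9 + 1 = 10.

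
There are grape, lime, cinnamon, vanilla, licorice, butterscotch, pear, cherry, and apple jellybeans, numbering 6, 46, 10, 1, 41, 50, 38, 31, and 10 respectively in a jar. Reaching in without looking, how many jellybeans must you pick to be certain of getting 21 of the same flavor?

128

In the worst case we take at most 20 of each flavor, but all 6 grape, all 10 cinnamon, all 1 vanilla, and all 10 apple (fewer than 20), giving 6 + 20 + 10 + 1 + 20 + 20 + 20 + 20 + 10 = 127.
One more jellybean then forces some flavor to 21, so 127 + 1 = 128.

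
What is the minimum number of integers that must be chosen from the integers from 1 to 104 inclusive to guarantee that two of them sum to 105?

Partition {1, …, 104} into 52 pairs: {1,104}, {2,103}, …, {52,53}.
Choosing 52 integers — say the integers 1 through 52 — takes one from each pair and avoids the property.
Choosing 53 forces two into the same pair by pigeonhole, and those sum to 105. So 53.

53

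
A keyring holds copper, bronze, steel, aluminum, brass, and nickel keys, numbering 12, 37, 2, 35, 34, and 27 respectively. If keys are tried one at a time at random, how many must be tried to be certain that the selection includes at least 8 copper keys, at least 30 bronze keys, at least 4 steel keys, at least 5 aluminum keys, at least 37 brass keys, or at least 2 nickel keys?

78

The worst case stops just short of every target: 7 copper, 29 bronze, all 2 steel, 4 aluminum, all 34 brass, 1 nickel — 7 + 29 + 2 + 4 + 34 + 1 = 77 keys.
One more key must push some type to its target, so 77 + 1 = 78.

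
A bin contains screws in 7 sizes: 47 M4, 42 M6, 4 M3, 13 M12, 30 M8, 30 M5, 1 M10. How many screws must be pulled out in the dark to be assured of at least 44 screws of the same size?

In the worst case we take at most 43 of each size, but all 42 M6, all 4 M3, all 13 M12, all 30 M8, all 30 M5, and all 1 M10 (fewer than 43), giving 43 + 42 + 4 + 13 + 30 + 30 + 1 = 163.
One more screw then forces some size to 44, so 163 + 1 = 164.

164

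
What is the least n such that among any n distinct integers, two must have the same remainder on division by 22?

23

Two integers differ by a multiple of 22 exactly when they share a remainder mod 22.
There are 22 residue classes mod 22, so 22 integers can all lie in distinct classes.
One more integer must repeat a residue, giving a difference divisible by 22. So n = 22 + 1 = 23.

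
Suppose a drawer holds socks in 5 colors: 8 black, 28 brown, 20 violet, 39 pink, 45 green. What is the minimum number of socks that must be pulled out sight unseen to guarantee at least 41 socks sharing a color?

Treat the 5 colors as pigeonholes.
In the worst case we take at most 40 of each color, but all 8 black, all 28 brown, all 20 violet, and all 39 pink (fewer than 40), giving 8 + 28 + 20 + 39 + 40 = 135.
One more sock then forces some color to 41, so 135 + 1 = 136.

136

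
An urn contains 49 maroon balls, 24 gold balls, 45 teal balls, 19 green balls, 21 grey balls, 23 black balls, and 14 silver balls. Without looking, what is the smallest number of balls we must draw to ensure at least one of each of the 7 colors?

182

The hardest color to obtain is silver: we could draw every other ball first — 195 − 14 = 181 balls — without a single silver one.
The next draw must be silver, so 181 + 1 = 182.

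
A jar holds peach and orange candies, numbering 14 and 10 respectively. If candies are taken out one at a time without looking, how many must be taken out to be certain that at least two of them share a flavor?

The worst case takes 1 candy of each flavor without reaching 2 of any: 2 × 1 = 2.
The next candy must bring some flavor to 2, so 2 + 1 = 3.

3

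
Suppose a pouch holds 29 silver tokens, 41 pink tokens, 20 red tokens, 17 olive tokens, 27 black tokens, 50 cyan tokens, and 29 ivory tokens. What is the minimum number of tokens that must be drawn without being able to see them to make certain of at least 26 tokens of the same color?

163

In the worst case we take at most 25 of each color, but all 20 red and all 17 olive (fewer than 25), giving 25 + 25 + 20 + 17 + 25 + 25 + 25 = 162.
One more token then forces some color to 26, so 162 + 1 = 163.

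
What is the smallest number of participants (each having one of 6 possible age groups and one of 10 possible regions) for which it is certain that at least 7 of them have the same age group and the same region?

There are 6 × 10 = 60 (age group, region) combinations acting as pigeonholes.
With 60 × 6 = 360 participants we could place exactly 6 in each, with no (age group, region) pair reaching 7.
One more forces some (age group, region) pair to hold 7, so 360 + 1 = 361.

361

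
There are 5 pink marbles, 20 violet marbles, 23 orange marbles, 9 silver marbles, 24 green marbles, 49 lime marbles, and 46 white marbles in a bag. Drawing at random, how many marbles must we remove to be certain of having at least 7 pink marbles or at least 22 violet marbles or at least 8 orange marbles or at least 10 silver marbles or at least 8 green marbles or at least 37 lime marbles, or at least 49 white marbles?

The worst case stops just short of every target: all 5 pink, all 20 violet, 7 orange, 9 silver, 7 green, 36 lime, all 46 white — 5 + 20 + 7 + 9 + 7 + 36 + 46 = 130 marbles.
One more marble must push some color to its target, so 130 + 1 = 131.

131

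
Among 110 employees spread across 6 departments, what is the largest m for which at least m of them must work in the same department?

19

If each of the 6 departments held at most 18, the total would be at most 6 × 18 = 108 < 110, a contradiction.
So at least one holds ⌈110/6⌉ = 19.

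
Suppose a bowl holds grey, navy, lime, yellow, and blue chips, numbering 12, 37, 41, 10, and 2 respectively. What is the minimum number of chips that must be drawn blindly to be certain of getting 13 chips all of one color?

Treat the 5 colors as pigeonholes.
In the worst case we take at most 12 of each color, but all 10 yellow and all 2 blue (fewer than 12), giving 12 + 12 + 12 + 10 + 2 = 48.
One more chip then forces some color to 13, so 48 + 1 = 49.

49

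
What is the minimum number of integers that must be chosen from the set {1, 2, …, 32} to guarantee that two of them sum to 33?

17

Partition {1, …, 32} into 16 pairs: {1,32}, {2,31}, …, {16,17}.
Choosing 16 integers — say the integers 1 through 16 — takes one from each pair and avoids the property.
Choosing 17 forces two into the same pair by pigeonhole, and those sum to 33. So 17.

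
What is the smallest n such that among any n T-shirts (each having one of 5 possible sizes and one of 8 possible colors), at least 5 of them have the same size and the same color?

There are 5 × 8 = 40 (size, color) combinations acting as pigeonholes.
With 40 × 4 = 160 T-shirts we could place exactly 4 in each, with no (size, color) pair reaching 5.
One more forces some (size, color) pair to hold 5, so 160 + 1 = 161.

161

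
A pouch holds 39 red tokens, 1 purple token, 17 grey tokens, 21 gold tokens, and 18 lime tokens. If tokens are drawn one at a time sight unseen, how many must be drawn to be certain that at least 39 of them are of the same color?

In the worst case we take at most 38 of each color, but all 1 purple, all 17 grey, all 21 gold, and all 18 lime (fewer than 38), giving 38 + 1 + 17 + 21 + 18 = 95.
One more token then forces some color to 39, so 95 + 1 = 96.

96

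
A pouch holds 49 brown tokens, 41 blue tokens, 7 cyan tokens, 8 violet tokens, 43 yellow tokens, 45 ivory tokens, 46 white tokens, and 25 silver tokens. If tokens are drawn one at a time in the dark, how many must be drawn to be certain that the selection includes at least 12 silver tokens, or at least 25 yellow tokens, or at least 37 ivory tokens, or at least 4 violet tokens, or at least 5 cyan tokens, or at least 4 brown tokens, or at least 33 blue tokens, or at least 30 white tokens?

The worst case stops just short of every target: 3 brown, 32 blue, 4 cyan, 3 violet, 24 yellow, 36 ivory, 29 white, 11 silver — 3 + 32 + 4 + 3 + 24 + 36 + 29 + 11 = 142 tokens.
One more token must push some color to its target, so 142 + 1 = 143.

143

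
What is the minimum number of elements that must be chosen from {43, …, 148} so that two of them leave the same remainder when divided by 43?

Group the integers by remainder mod 43; there are 43 residue classes, each nonempty in this range.
Choosing one from each class (43 integers) avoids any shared remainder.
One more choice must repeat a class, so two differ by a multiple of 43. Hence 43 + 1 = 44.

44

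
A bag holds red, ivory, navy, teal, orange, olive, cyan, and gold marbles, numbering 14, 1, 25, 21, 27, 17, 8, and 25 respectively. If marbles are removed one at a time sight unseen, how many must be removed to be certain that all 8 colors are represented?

The hardest color to obtain is ivory: we could draw every other marble first — 138 − 1 = 137 marbles — without a single ivory one.
The next draw must be ivory, so 137 + 1 = 138.

138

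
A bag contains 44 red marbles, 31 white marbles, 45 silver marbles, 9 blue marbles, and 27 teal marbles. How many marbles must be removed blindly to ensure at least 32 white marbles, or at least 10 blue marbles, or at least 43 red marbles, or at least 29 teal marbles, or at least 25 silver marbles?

134

Each of the 5 colors has its own threshold; avoid all of them simultaneously.
The worst case stops just short of every target: 42 red, 31 white, 24 silver, 9 blue, all 27 teal — 42 + 31 + 24 + 9 + 27 = 133 marbles.
One more marble must push some color to its target, so 133 + 1 = 134.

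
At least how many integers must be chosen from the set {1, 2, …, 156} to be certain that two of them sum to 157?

Partition {1, …, 156} into 78 pairs: {1,156}, {2,155}, …, {78,79}.
Choosing 78 integers — say the integers 1 through 78 — takes one from each pair and avoids the property.
Choosing 79 forces two into the same pair by pigeonhole, and those sum to 157. So 79.

79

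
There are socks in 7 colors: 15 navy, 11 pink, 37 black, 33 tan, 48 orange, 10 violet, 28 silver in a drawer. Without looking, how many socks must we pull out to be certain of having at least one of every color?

The hardest color to obtain is violet: we could draw every other sock first — 182 − 10 = 172 socks — without a single violet one.
The next draw must be violet, so 172 + 1 = 173.

173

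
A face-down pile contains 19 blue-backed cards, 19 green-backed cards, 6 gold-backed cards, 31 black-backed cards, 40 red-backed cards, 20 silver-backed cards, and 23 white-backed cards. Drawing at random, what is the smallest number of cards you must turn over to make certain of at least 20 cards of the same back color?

121

In the worst case we take at most 19 of each back color, but all 6 gold-backed (fewer than 19), giving 19 + 19 + 6 + 19 + 19 + 19 + 19 = 120.
One more card then forces some back color to 20, so 120 + 1 = 121.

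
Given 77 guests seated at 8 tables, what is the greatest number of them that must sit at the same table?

If each of the 8 tables held at most 9, the total would be at most 8 × 9 = 72 < 77, a contradiction.
So at least one holds ⌈77/8⌉ = 10.

10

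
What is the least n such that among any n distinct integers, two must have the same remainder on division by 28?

Two integers differ by a multiple of 28 exactly when they share a remainder mod 28.
There are 28 residue classes mod 28, so 28 integers can all lie in distinct classes.
One more integer must repeat a residue, giving a difference divisible by 28. So n = 28 + 1 = 29.

29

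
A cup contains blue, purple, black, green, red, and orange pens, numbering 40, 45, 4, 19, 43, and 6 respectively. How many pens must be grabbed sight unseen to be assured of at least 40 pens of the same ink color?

In the worst case we take at most 39 of each ink color, but all 4 black, all 19 green, and all 6 orange (fewer than 39), giving 39 + 39 + 4 + 19 + 39 + 6 = 146.
One more pen then forces some ink color to 40, so 146 + 1 = 147.

147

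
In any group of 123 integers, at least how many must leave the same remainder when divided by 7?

18

If each of the 7 residue classes modulo 7 held at most 17, the total would be at most 7 × 17 = 119 < 123, a contradiction.
So at least one holds ⌈123/7⌉ = 18.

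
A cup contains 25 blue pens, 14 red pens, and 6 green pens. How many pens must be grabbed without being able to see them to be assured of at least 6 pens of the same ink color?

16

The worst case takes 5 pens of each ink color without reaching 6 of any: 3 × 5 = 15.
The next pen must bring some ink color to 6, so 15 + 1 = 16.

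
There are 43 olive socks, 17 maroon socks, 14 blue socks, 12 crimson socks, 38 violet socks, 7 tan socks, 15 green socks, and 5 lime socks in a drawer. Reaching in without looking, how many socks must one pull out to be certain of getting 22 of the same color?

113

Treat the 8 colors as pigeonholes.
In the worst case we take at most 21 of each color, but all 17 maroon, all 14 blue, all 12 crimson, all 7 tan, all 15 green, and all 5 lime (fewer than 21), giving 21 + 17 + 14 + 12 + 21 + 7 + 15 + 5 = 112.
One more sock then forces some color to 22, so 112 + 1 = 113.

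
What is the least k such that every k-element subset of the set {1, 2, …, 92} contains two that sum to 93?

47

Partition {1, …, 92} into 46 pairs: {1,92}, {2,91}, …, {46,47}.
Choosing 46 integers — say the integers 1 through 46 — takes one from each pair and avoids the property.
Choosing 47 forces two into the same pair by pigeonhole, and those sum to 93. So 47.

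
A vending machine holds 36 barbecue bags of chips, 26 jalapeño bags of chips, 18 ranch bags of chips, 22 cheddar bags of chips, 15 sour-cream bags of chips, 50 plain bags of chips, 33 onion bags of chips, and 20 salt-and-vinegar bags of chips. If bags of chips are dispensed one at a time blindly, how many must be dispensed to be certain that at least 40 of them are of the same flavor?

210

Treat the 8 flavors as pigeonholes.
In the worst case we take at most 39 of each flavor, but all 36 barbecue, all 26 jalapeño, all 18 ranch, all 22 cheddar, all 15 sour-cream, all 33 onion, and all 20 salt-and-vinegar (fewer than 39), giving 36 + 26 + 18 + 22 + 15 + 39 + 33 + 20 = 209.
One more bag of chips then forces some flavor to 40, so 209 + 1 = 210.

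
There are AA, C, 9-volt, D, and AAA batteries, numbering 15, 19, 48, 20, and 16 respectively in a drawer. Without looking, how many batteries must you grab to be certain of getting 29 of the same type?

99

Treat the 5 types as pigeonholes.
In the worst case we take at most 28 of each type, but all 15 AA, all 19 C, all 20 D, and all 16 AAA (fewer than 28), giving 15 + 19 + 28 + 20 + 16 = 98.
One more battery then forces some type to 29, so 98 + 1 = 99.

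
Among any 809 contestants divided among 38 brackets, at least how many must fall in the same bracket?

If each of the 38 brackets held at most 21, the total would be at most 38 × 21 = 798 < 809, a contradiction.
So at least one holds ⌈809/38⌉ = 22.

22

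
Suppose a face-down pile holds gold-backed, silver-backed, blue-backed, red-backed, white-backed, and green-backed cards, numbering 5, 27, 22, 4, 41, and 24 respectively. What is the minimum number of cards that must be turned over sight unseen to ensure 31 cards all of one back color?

In the worst case we take at most 30 of each back color, but all 5 gold-backed, all 27 silver-backed, all 22 blue-backed, all 4 red-backed, and all 24 green-backed (fewer than 30), giving 5 + 27 + 22 + 4 + 30 + 24 = 112.
One more card then forces some back color to 31, so 112 + 1 = 113.

113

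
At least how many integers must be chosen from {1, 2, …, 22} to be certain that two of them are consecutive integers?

12

Partition {1, …, 22} into 11 pairs: {1,2}, {3,4}, …, {21,22}.
Choosing 11 integers — say the 11 even numbers 2, 4, …, 22 — takes one from each pair and avoids the property.
Choosing 12 forces two into the same pair by pigeonhole, and those are consecutive. So 12.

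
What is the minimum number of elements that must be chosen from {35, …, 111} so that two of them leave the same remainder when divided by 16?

17

Group the integers by remainder mod 16; there are 16 residue classes, each nonempty in this range.
Choosing one from each class (16 integers) avoids any shared remainder.
One more choice must repeat a class, so two differ by a multiple of 16. Hence 16 + 1 = 17.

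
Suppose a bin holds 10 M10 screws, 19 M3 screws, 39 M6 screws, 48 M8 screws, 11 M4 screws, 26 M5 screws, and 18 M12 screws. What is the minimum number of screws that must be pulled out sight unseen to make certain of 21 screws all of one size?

119

Treat the 7 sizes as pigeonholes.
In the worst case we take at most 20 of each size, but all 10 M10, all 19 M3, all 11 M4, and all 18 M12 (fewer than 20), giving 10 + 19 + 20 + 20 + 11 + 20 + 18 = 118.
One more screw then forces some size to 21, so 118 + 1 = 119.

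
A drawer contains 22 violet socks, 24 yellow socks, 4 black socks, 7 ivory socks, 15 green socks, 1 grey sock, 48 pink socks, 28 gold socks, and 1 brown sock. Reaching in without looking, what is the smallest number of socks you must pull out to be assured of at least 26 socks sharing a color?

Treat the 9 colors as pigeonholes.
In the worst case we take at most 25 of each color, but all 22 violet, all 24 yellow, all 4 black, all 7 ivory, all 15 green, all 1 grey, and all 1 brown (fewer than 25), giving 22 + 24 + 4 + 7 + 15 + 1 + 25 + 25 + 1 = 124.
One more sock then forces some color to 26, so 124 + 1 = 125.

125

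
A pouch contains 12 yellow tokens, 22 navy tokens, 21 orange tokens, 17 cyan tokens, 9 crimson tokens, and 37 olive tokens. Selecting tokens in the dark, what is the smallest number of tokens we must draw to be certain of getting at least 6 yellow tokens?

112

To avoid yellow tokens as long as possible, exhaust the other 5 colors first.
The worst case draws every non-yellow token first: 22 + 21 + 17 + 9 + 37 = 106.
The next 6 draws are then forced to be yellow, giving 106 + 6 = 112.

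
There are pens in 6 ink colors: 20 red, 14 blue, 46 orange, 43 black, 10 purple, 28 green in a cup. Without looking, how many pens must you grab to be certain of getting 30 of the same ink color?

In the worst case we take at most 29 of each ink color, but all 20 red, all 14 blue, all 10 purple, and all 28 green (fewer than 29), giving 20 + 14 + 29 + 29 + 10 + 28 = 130.
One more pen then forces some ink color to 30, so 130 + 1 = 131.

131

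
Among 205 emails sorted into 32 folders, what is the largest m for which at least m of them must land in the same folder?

7

If each of the 32 folders held at most 6, the total would be at most 32 × 6 = 192 < 205, a contradiction.
So at least one holds ⌈205/32⌉ = 7.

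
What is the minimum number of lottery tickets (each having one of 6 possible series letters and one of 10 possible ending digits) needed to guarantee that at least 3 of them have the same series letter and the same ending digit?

121

There are 6 × 10 = 60 (series letter, ending digit) combinations acting as pigeonholes.
With 60 × 2 = 120 lottery tickets we could place exactly 2 in each, with no (series letter, ending digit) pair reaching 3.
One more forces some (series letter, ending digit) pair to hold 3, so 120 + 1 = 121.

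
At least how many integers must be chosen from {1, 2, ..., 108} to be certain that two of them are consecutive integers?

55

Partition {1, …, 108} into 54 pairs: {1,2}, {3,4}, …, {107,108}.
Choosing 54 integers — say the 54 even numbers 2, 4, …, 108 — takes one from each pair and avoids the property.
Choosing 55 forces two into the same pair by pigeonhole, and those are consecutive. So 55.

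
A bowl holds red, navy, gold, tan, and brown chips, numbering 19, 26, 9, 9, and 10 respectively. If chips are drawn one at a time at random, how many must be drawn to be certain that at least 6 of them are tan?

To avoid tan chips as long as possible, exhaust the other 4 colors first.
The worst case draws every non-tan chip first: 19 + 26 + 9 + 10 = 64.
The next 6 draws are then forced to be tan, giving 64 + 6 = 70.

70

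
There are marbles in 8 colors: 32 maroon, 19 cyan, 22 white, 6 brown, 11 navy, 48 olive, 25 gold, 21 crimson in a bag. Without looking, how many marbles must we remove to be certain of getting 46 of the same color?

Treat the 8 colors as pigeonholes.
In the worst case we take at most 45 of each color, but all 32 maroon, all 19 cyan, all 22 white, all 6 brown, all 11 navy, all 25 gold, and all 21 crimson (fewer than 45), giving 32 + 19 + 22 + 6 + 11 + 45 + 25 + 21 = 181.
One more marble then forces some color to 46, so 181 + 1 = 182.

182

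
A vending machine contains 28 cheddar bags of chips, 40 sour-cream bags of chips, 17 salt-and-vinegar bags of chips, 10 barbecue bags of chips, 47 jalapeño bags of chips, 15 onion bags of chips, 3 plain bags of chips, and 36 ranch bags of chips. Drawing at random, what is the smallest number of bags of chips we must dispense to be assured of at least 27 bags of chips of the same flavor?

In the worst case we take at most 26 of each flavor, but all 17 salt-and-vinegar, all 10 barbecue, all 15 onion, and all 3 plain (fewer than 26), giving 26 + 26 + 17 + 10 + 26 + 15 + 3 + 26 = 149.
One more bag of chips then forces some flavor to 27, so 149 + 1 = 150.

150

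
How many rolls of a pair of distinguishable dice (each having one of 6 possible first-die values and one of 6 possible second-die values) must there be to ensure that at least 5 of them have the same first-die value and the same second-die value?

There are 6 × 6 = 36 (first-die value, second-die value) combinations acting as pigeonholes.
With 36 × 4 = 144 rolls of a pair of distinguishable dice we could place exactly 4 in each, with no (first-die value, second-die value) pair reaching 5.
One more forces some (first-die value, second-die value) pair to hold 5, so 144 + 1 = 145.

145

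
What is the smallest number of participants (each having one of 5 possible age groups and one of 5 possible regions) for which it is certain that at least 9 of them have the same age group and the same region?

There are 5 × 5 = 25 (age group, region) combinations acting as pigeonholes.
With 25 × 8 = 200 participants we could place exactly 8 in each, with no (age group, region) pair reaching 9.
One more forces some (age group, region) pair to hold 9, so 200 + 1 = 201.

201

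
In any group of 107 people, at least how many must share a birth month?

There are 12 months of the year, which serve as the pigeonholes.
If each of the 12 months of the year held at most 8, the total would be at most 12 × 8 = 96 < 107, a contradiction.
So at least one holds ⌈107/12⌉ = 9.

9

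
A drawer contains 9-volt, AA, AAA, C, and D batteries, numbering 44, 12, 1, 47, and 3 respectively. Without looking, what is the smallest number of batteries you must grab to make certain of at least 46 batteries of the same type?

In the worst case we take at most 45 of each type, but all 44 9-volt, all 12 AA, all 1 AAA, and all 3 D (fewer than 45), giving 44 + 12 + 1 + 45 + 3 = 105.
One more battery then forces some type to 46, so 105 + 1 = 106.

106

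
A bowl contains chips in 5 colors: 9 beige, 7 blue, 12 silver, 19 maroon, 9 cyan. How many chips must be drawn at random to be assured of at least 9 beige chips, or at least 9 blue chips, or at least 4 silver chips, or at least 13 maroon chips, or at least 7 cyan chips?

Each of the 5 colors has its own threshold; avoid all of them simultaneously.
The worst case stops just short of every target: 8 beige, all 7 blue, 3 silver, 12 maroon, 6 cyan — 8 + 7 + 3 + 12 + 6 = 36 chips.
One more chip must push some color to its target, so 36 + 1 = 37.

37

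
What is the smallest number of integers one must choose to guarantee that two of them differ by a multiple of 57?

58

Use the pigeonhole principle on residue classes: two integers differ by a multiple of 57 exactly when they share a remainder mod 57.
There are 57 residue classes mod 57, so 57 integers can all lie in distinct classes.
One more integer must repeat a residue, giving a difference divisible by 57. So n = 57 + 1 = 58.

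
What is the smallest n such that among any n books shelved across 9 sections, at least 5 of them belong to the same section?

37

There are 9 sections acting as pigeonholes.
With 9 × 4 = 36 books we could place exactly 4 in each, with no class reaching 5.
One more forces some class to hold 5, so 36 + 1 = 37.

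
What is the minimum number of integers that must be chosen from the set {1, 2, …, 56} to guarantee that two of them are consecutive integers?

Partition {1, …, 56} into 28 pairs: {1,2}, {3,4}, …, {55,56}.
Choosing 28 integers — say the 28 even numbers 2, 4, …, 56 — takes one from each pair and avoids the property.
Choosing 29 forces two into the same pair by pigeonhole, and those are consecutive. So 29.

29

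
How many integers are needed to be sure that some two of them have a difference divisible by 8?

Two integers differ by a multiple of 8 exactly when they share a remainder mod 8.
There are 8 residue classes mod 8, so 8 integers can all lie in distinct classes.
One more integer must repeat a residue, giving a difference divisible by 8. So n = 8 + 1 = 9.

9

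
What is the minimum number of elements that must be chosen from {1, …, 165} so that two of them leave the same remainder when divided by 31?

Group the integers by remainder mod 31; there are 31 residue classes, each nonempty in this range.
Choosing one from each class (31 integers) avoids any shared remainder.
One more choice must repeat a class, so two differ by a multiple of 31. Hence 31 + 1 = 32.

32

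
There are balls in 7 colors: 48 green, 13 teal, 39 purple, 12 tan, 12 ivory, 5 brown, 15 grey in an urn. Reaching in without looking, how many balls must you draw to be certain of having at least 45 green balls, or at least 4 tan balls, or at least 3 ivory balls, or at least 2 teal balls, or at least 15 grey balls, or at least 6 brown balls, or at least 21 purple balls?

90

The worst case stops just short of every target: 44 green, 1 teal, 20 purple, 3 tan, 2 ivory, 5 brown, 14 grey — 44 + 1 + 20 + 3 + 2 + 5 + 14 = 89 balls.
One more ball must push some color to its target, so 89 + 1 = 90.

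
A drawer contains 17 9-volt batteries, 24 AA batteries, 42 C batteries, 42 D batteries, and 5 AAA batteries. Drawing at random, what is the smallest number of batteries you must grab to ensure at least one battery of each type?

The hardest type to obtain is AAA: we could draw every other battery first — 130 − 5 = 125 batteries — without a single AAA one.
The next draw must be AAA, so 125 + 1 = 126.

126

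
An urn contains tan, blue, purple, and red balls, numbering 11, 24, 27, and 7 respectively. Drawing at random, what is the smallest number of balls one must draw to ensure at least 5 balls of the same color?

The worst case takes 4 balls of each color without reaching 5 of any: 4 × 4 = 16.
The next ball must bring some color to 5, so 16 + 1 = 17.

17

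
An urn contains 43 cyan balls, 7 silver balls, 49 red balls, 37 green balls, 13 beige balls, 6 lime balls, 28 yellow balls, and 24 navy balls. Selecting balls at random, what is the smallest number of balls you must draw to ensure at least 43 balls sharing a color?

200

In the worst case we take at most 42 of each color, but all 7 silver, all 37 green, all 13 beige, all 6 lime, all 28 yellow, and all 24 navy (fewer than 42), giving 42 + 7 + 42 + 37 + 13 + 6 + 28 + 24 = 199.
One more ball then forces some color to 43, so 199 + 1 = 200.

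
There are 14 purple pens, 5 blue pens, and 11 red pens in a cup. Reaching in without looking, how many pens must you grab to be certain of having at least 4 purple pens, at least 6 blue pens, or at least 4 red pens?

12

Each of the 3 ink colors has its own threshold; avoid all of them simultaneously.
The worst case stops just short of every target: 3 purple, 5 blue, 3 red — 3 + 5 + 3 = 11 pens.
One more pen must push some ink color to its target, so 11 + 1 = 12.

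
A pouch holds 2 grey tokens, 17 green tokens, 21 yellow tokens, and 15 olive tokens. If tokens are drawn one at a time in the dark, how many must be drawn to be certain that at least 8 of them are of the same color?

In the worst case we take at most 7 of each color, but all 2 grey (fewer than 7), giving 2 + 7 + 7 + 7 = 23.
One more token then forces some color to 8, so 23 + 1 = 24.

24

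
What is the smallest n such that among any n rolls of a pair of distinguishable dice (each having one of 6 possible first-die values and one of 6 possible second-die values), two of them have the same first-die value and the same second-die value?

37

There are 6 × 6 = 36 (first-die value, second-die value) combinations acting as pigeonholes.
With 36 rolls of a pair of distinguishable dice we could place one in each, avoiding any repeat.
One more forces some (first-die value, second-die value) pair to hold 2, so 36 + 1 = 37.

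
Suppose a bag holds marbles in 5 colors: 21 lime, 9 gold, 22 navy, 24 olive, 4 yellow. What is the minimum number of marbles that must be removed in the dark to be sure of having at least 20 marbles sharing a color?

In the worst case we take at most 19 of each color, but all 9 gold and all 4 yellow (fewer than 19), giving 19 + 9 + 19 + 19 + 4 = 70.
One more marble then forces some color to 20, so 70 + 1 = 71.

71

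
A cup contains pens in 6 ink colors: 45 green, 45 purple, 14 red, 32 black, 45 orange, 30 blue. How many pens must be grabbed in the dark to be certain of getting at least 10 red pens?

The worst case draws every non-red pen first: 45 + 45 + 32 + 45 + 30 = 197.
The next 10 draws are then forced to be red, giving 197 + 10 = 207.

207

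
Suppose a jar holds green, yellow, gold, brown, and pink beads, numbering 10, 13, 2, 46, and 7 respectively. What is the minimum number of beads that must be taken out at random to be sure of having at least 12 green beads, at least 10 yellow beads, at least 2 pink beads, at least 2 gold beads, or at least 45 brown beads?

66

The worst case stops just short of every target: all 10 green, 9 yellow, 1 gold, 44 brown, 1 pink — 10 + 9 + 1 + 44 + 1 = 65 beads.
One more bead must push some color to its target, so 65 + 1 = 66.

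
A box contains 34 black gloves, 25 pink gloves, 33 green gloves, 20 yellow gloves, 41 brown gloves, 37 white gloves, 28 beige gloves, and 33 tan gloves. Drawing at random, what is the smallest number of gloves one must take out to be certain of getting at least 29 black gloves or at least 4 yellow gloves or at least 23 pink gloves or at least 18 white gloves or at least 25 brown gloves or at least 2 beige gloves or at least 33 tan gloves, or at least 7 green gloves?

134

Each of the 8 colors has its own threshold; avoid all of them simultaneously.
The worst case stops just short of every target: 28 black, 22 pink, 6 green, 3 yellow, 24 brown, 17 white, 1 beige, 32 tan — 28 + 22 + 6 + 3 + 24 + 17 + 1 + 32 = 133 gloves.
One more glove must push some color to its target, so 133 + 1 = 134.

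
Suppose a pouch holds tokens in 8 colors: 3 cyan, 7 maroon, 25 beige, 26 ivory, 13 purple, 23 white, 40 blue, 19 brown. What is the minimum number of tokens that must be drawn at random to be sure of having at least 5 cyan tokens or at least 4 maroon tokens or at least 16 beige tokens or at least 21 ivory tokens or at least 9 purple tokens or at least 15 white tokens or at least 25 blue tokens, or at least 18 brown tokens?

The worst case stops just short of every target: all 3 cyan, 3 maroon, 15 beige, 20 ivory, 8 purple, 14 white, 24 blue, 17 brown — 3 + 3 + 15 + 20 + 8 + 14 + 24 + 17 = 104 tokens.
One more token must push some color to its target, so 104 + 1 = 105.

105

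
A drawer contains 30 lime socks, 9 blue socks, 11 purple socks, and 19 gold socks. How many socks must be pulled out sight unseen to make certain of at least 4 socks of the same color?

Treat the 4 colors as pigeonholes.
The worst case takes 3 socks of each color without reaching 4 of any: 4 × 3 = 12.
The next sock must bring some color to 4, so 12 + 1 = 13.

13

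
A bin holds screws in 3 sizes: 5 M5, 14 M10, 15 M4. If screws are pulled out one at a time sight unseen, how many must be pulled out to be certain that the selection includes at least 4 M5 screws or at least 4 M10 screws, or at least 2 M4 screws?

The worst case stops just short of every target: 3 M5, 3 M10, 1 M4 — 3 + 3 + 1 = 7 screws.
One more screw must push some size to its target, so 7 + 1 = 8.

8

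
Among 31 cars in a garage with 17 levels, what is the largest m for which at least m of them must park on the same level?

2

The 31 cars fall into 17 levels.
If each of the 17 levels held at most 1, the total would be at most 17 × 1 = 17 < 31, a contradiction.
So at least one holds ⌈31/17⌉ = 2.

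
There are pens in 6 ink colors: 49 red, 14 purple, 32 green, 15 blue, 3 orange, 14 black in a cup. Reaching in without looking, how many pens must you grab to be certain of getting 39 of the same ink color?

In the worst case we take at most 38 of each ink color, but all 14 purple, all 32 green, all 15 blue, all 3 orange, and all 14 black (fewer than 38), giving 38 + 14 + 32 + 15 + 3 + 14 = 116.
One more pen then forces some ink color to 39, so 116 + 1 = 117.

117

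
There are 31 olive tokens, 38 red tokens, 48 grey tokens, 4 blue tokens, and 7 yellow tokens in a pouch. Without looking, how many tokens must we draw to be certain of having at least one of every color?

The hardest color to obtain is blue: we could draw every other token first — 128 − 4 = 124 tokens — without a single blue one.
The next draw must be blue, so 124 + 1 = 125.

125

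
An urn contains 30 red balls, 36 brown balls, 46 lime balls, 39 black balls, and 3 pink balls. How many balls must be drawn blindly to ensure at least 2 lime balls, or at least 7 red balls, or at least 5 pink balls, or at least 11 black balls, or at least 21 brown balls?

41

Each of the 5 colors has its own threshold; avoid all of them simultaneously.
The worst case stops just short of every target: 6 red, 20 brown, 1 lime, 10 black, all 3 pink — 6 + 20 + 1 + 10 + 3 = 40 balls.
One more ball must push some color to its target, so 40 + 1 = 41.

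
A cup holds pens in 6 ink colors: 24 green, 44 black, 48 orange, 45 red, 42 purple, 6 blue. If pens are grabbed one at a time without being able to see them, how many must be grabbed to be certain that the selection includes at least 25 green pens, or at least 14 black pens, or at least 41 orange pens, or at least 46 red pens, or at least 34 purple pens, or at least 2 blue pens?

157

The worst case stops just short of every target: 24 green, 13 black, 40 orange, 45 red, 33 purple, 1 blue — 24 + 13 + 40 + 45 + 33 + 1 = 156 pens.
One more pen must push some ink color to its target, so 156 + 1 = 157.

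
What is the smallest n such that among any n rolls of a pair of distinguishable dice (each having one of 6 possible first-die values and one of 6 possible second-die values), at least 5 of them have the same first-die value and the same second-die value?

There are 6 × 6 = 36 (first-die value, second-die value) combinations acting as pigeonholes.
With 36 × 4 = 144 rolls of a pair of distinguishable dice we could place exactly 4 in each, with no (first-die value, second-die value) pair reaching 5.
One more forces some (first-die value, second-die value) pair to hold 5, so 144 + 1 = 145.

145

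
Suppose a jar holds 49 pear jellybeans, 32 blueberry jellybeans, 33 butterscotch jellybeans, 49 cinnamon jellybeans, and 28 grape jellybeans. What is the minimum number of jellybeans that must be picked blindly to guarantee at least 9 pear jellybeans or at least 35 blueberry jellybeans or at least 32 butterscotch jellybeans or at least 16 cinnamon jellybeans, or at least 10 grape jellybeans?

96

The worst case stops just short of every target: 8 pear, all 32 blueberry, 31 butterscotch, 15 cinnamon, 9 grape — 8 + 32 + 31 + 15 + 9 = 95 jellybeans.
One more jellybean must push some flavor to its target, so 95 + 1 = 96.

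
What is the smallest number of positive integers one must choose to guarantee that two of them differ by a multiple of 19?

Two integers differ by a multiple of 19 exactly when they share a remainder mod 19.
There are 19 residue classes mod 19, so 19 integers can all lie in distinct classes.
One more integer must repeat a residue, giving a difference divisible by 19. So n = 19 + 1 = 20.

20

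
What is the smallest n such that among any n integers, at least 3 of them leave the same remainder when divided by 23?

There are 23 residue classes modulo 23 acting as pigeonholes.
With 23 × 2 = 46 integers we could place exactly 2 in each, with no class reaching 3.
One more forces some class to hold 3, so 46 + 1 = 47.

47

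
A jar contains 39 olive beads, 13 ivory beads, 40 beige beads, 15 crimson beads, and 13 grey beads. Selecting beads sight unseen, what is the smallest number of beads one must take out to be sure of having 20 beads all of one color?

80

In the worst case we take at most 19 of each color, but all 13 ivory, all 15 crimson, and all 13 grey (fewer than 19), giving 19 + 13 + 19 + 15 + 13 = 79.
One more bead then forces some color to 20, so 79 + 1 = 80.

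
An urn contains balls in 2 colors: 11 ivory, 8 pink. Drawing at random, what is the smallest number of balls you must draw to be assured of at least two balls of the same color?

3

The worst case takes 1 ball of each color without reaching 2 of any: 2 × 1 = 2.
The next ball must bring some color to 2, so 2 + 1 = 3.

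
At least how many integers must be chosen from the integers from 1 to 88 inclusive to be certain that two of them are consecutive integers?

Partition {1, …, 88} into 44 pairs: {1,2}, {3,4}, …, {87,88}.
Choosing 44 integers — say the 44 even numbers 2, 4, …, 88 — takes one from each pair and avoids the property.
Choosing 45 forces two into the same pair by pigeonhole, and those are consecutive. So 45.

45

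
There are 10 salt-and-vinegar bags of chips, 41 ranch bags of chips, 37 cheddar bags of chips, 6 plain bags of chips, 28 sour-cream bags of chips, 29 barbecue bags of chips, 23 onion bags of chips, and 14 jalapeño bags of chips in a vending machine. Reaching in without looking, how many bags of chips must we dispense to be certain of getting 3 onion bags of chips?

The worst case draws every non-onion bag of chips first: 10 + 41 + 37 + 6 + 28 + 29 + 14 = 165.
The next 3 draws are then forced to be onion, giving 165 + 3 = 168.

168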